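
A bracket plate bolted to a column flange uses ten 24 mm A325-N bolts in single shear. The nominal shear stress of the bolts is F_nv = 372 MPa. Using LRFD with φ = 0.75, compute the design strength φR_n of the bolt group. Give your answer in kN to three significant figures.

A_b = π × 24² / 4 = 452.4 mm².
R_n = F_nv · A_b · n · n_s = 372 × 452.4 × 10 × 1 / 1000 = 1683 kN.
Design strength φR_n = 0.75 × 1683 = 1260 kN.

1260 kN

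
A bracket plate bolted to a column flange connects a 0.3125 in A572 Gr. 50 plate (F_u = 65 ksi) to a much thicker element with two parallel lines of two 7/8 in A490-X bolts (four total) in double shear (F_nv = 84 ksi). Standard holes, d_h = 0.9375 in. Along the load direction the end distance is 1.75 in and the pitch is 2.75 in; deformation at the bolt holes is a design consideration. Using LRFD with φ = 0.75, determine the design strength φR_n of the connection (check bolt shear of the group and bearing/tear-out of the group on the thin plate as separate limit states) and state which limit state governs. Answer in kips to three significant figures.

111 kips (bearing governs)

Bolt shear: A_b = π·0.875²/4 = 0.6013 in²; R_n = 84 × 0.6013 × 4 × 2 = 404.1 kips → 0.75 × 404.1 = 303 kips.
Bearing (1.2 l_c t F_u ≤ 2.4 d t F_u): upper limit = 2.4·0.875·0.3125·65 = 42.66 kips.
  Edge l_c = 1.75 − 0.9375/2 = 1.281 → r_n = 31.23 kips; interior l_c = 2.75 − 0.9375 = 1.812 → r_n = 42.66 kips.
  R_n,bearing = 2·31.23 + 2·42.66 = 147.8 kips → 0.75 × 147.8 = 111 kips.
Bearing governs: 111 kips.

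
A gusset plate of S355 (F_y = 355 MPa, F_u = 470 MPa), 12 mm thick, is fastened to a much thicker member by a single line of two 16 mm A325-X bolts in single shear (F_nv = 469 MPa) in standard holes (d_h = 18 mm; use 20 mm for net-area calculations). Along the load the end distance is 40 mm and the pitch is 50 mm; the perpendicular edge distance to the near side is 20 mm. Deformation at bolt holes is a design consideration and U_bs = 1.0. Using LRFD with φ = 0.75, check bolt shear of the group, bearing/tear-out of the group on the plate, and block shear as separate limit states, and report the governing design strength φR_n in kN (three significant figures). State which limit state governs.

Bolt shear: A_b = π·16²/4 = 201.1 mm²; R_n = 469 × 201.1 × 2 × 1 / 1000 = 188.6 kN → 0.75 × 188.6 = 141 kN.
Bearing: edge l_c = 31, r_n = 209.8 kN; interior l_c = 32, r_n = 216.6 kN; R_n = 209.8 + 1·216.6 = 426.4 kN → 320 kN.
Block shear: A_gv = 1080, A_nv = 720, A_nt = 120 mm²; R_n = min(0.6F_uA_nv, 0.6F_yA_gv) + U_bs·F_u·A_nt = 259.4 kN → 195 kN.
Bolt shear governs: 141 kN.

141 kN (bolt shear governs)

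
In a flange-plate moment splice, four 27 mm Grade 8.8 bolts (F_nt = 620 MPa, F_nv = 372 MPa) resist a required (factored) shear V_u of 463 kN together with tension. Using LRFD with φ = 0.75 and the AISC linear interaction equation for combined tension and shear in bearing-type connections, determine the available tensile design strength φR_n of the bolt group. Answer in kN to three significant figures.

A_b = π·27²/4 = 572.6 mm²; f_rv = 463 × 1000 / (4 × 572.6) = 202.2 MPa.
F'_nt = 1.3 F_nt − (F_nt / φF_nv) f_rv = 1.3·620 − (620/(0.75·372))·202.2 = 356.7 MPa, capped at F_nt → F'_nt = 356.7 MPa.
R_n = F'_nt · A_b · n = 356.7 × 572.6 × 4 / 1000 = 817 kN.
Design strength φR_n = 0.75 × 817 = 613 kN.

613 kN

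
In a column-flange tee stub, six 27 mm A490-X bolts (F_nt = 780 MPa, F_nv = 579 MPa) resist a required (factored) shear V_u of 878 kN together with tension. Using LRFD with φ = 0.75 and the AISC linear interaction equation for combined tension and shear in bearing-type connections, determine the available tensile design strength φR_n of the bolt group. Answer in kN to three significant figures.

A_b = π·27²/4 = 572.6 mm²; f_rv = 878 × 1000 / (6 × 572.6) = 255.6 MPa.
F'_nt = 1.3 F_nt − (F_nt / φF_nv) f_rv = 1.3·780 − (780/(0.75·579))·255.6 = 554.9 MPa, capped at F_nt → F'_nt = 554.9 MPa.
R_n = F'_nt · A_b · n = 554.9 × 572.6 × 6 / 1000 = 1906 kN.
Design strength φR_n = 0.75 × 1906 = 1430 kN.

1430 kN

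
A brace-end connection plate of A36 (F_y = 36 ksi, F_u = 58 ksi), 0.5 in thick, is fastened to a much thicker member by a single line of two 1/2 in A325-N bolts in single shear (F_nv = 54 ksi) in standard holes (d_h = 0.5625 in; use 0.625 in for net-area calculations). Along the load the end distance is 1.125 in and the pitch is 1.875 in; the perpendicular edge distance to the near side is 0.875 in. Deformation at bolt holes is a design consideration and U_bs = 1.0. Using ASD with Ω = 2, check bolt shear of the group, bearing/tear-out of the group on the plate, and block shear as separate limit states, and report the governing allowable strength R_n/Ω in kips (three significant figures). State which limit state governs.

Bolt shear: A_b = π·0.5²/4 = 0.1963 in²; R_n = 54 × 0.1963 × 2 × 1 = 21.21 kips → 21.21 / 2 = 10.6 kips.
Bearing: edge l_c = 0.8438, r_n = 29.36 kips; interior l_c = 1.312, r_n = 34.8 kips; R_n = 29.36 + 1·34.8 = 64.16 kips → 32.1 kips.
Block shear: A_gv = 1.5, A_nv = 1.031, A_nt = 0.2812 in²; R_n = min(0.6F_uA_nv, 0.6F_yA_gv) + U_bs·F_u·A_nt = 48.71 kips → 24.4 kips.
Bolt shear governs: 10.6 kips.

10.6 kips (bolt shear governs)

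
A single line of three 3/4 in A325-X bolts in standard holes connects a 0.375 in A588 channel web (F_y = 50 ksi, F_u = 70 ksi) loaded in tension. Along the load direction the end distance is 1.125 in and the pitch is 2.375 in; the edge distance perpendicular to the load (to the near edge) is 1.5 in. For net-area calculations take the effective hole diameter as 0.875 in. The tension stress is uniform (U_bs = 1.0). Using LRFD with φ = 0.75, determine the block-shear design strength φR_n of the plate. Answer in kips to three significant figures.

64.5 kips

Shear plane L_v = 1.125 + 2·2.375 = 5.875 in; A_gv = 5.875 × 0.375 = 2.203 in².
A_nv = (5.875 − 2.5·0.875) × 0.375 = 1.383 in².
A_nt = (1.5 − 0.5·0.875) × 0.375 = 0.3984 in².
0.6 F_u A_nv = 58.08 kips; 0.6 F_y A_gv = 66.09 kips → shear rupture governs the shear term.
R_n = 58.08 + 1.0 × 70 × 0.3984 = 85.97 kips.
Design strength φR_n = 0.75 × 85.97 = 64.5 kips.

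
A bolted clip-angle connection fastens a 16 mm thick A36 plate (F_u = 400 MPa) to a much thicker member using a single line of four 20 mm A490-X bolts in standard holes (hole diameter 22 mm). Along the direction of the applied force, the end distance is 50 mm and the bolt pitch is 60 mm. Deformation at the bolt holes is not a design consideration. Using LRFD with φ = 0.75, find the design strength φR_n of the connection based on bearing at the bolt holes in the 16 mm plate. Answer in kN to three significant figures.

Per bolt r_n = 1.5 l_c t F_u ≤ 3.0 d t F_u; upper limit = 3.0 × 20 × 16 × 400 / 1000 = 384 kN.
Edge bolt: l_c = 50 − 22/2 = 39 mm → 1.5 × 39 × 16 × 400 / 1000 = 374.4 → r_n = 374.4 kN.
Interior bolts: l_c = 60 − 22 = 38 mm → 1.5 × 38 × 16 × 400 / 1000 = 364.8 → r_n = 364.8 kN.
R_n = 1 × 374.4 + 3 × 364.8 = 1469 kN.
Design strength φR_n = 0.75 × 1469 = 1100 kN.

1100 kN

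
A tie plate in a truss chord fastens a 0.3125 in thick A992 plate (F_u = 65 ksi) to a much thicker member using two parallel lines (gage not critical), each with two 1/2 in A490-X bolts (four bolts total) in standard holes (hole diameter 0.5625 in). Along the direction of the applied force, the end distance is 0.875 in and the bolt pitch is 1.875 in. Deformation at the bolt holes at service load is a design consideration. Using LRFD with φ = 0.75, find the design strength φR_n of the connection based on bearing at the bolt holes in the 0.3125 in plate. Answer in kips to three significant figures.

Per bolt r_n = 1.2 l_c t F_u ≤ 2.4 d t F_u; upper limit = 2.4 × 0.5 × 0.3125 × 65 = 24.38 kips.
Edge bolt: l_c = 0.875 − 0.5625/2 = 0.5938 in → 1.2 × 0.5938 × 0.3125 × 65 = 14.47 → r_n = 14.47 kips.
Interior bolts: l_c = 1.875 − 0.5625 = 1.312 in → 1.2 × 1.312 × 0.3125 × 65 = 31.99 → r_n = 24.38 kips.
R_n = 2 × 14.47 + 2 × 24.38 = 77.7 kips.
Design strength φR_n = 0.75 × 77.7 = 58.3 kips.

58.3 kips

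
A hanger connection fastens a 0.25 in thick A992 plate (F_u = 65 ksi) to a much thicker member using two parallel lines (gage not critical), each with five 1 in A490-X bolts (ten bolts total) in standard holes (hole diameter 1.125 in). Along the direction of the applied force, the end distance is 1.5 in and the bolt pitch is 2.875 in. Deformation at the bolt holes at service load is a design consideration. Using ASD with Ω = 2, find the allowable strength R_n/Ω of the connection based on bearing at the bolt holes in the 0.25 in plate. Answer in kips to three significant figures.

Per bolt r_n = 1.2 l_c t F_u ≤ 2.4 d t F_u; upper limit = 2.4 × 1 × 0.25 × 65 = 39 kips.
Edge bolt: l_c = 1.5 − 1.125/2 = 0.9375 in → 1.2 × 0.9375 × 0.25 × 65 = 18.28 → r_n = 18.28 kips.
Interior bolts: l_c = 2.875 − 1.125 = 1.75 in → 1.2 × 1.75 × 0.25 × 65 = 34.12 → r_n = 34.12 kips.
R_n = 2 × 18.28 + 8 × 34.12 = 309.6 kips.
Allowable strength R_n/Ω = 309.6 / 2 = 155 kips.

155 kips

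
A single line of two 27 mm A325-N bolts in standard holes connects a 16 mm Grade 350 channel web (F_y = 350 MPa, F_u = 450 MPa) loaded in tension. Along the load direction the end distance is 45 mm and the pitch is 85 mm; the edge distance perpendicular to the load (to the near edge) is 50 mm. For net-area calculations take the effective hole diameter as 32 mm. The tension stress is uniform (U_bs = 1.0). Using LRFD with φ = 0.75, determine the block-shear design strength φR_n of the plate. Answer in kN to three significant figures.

449 kN

Shear plane L_v = 45 + 1·85 = 130 mm; A_gv = 130 × 16 = 2080 mm².
A_nv = (130 − 1.5·32) × 16 = 1312 mm².
A_nt = (50 − 0.5·32) × 16 = 544 mm².
0.6 F_u A_nv = 354.2 kN; 0.6 F_y A_gv = 436.8 kN → shear rupture governs the shear term.
R_n = 354.2 + 1.0 × 450 × 544 / 1000 = 599 kN.
Design strength φR_n = 0.75 × 599 = 449 kN.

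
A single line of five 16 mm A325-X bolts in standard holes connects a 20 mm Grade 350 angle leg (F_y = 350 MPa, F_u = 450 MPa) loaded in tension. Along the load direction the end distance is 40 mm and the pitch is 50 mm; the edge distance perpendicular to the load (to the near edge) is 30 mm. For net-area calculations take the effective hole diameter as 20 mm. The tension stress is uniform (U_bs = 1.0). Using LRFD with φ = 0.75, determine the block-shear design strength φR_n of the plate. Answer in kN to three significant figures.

Shear plane L_v = 40 + 4·50 = 240 mm; A_gv = 240 × 20 = 4800 mm².
A_nv = (240 − 4.5·20) × 20 = 3000 mm².
A_nt = (30 − 0.5·20) × 20 = 400 mm².
0.6 F_u A_nv = 810 kN; 0.6 F_y A_gv = 1008 kN → shear rupture governs the shear term.
R_n = 810 + 1.0 × 450 × 400 / 1000 = 990 kN.
Design strength φR_n = 0.75 × 990 = 742 kN.

742 kN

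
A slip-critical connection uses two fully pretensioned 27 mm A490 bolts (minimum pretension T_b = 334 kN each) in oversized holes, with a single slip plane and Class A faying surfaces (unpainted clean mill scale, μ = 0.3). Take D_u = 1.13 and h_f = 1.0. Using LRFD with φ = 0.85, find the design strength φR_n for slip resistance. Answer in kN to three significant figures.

192 kN

R_n = μ · D_u · h_f · T_b · n_s · n_b = 0.3 × 1.13 × 1.0 × 334 × 1 × 2 = 226.5 kN.
Design strength φR_n = 0.85 × 226.5 = 192 kN.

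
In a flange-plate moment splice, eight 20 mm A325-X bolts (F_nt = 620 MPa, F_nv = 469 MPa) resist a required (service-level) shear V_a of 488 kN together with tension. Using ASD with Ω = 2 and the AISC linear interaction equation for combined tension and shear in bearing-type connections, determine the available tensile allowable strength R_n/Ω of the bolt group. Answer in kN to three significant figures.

368 kN

A_b = π·20²/4 = 314.2 mm²; f_rv = 488 × 1000 / (8 × 314.2) = 194.2 MPa.
F'_nt = 1.3 F_nt − (Ω F_nt / F_nv) f_rv = 1.3·620 − (2·620/469)·194.2 = 292.6 MPa, capped at F_nt → F'_nt = 292.6 MPa.
R_n = F'_nt · A_b · n = 292.6 × 314.2 × 8 / 1000 = 735.5 kN.
Allowable strength R_n/Ω = 735.5 / 2 = 368 kN.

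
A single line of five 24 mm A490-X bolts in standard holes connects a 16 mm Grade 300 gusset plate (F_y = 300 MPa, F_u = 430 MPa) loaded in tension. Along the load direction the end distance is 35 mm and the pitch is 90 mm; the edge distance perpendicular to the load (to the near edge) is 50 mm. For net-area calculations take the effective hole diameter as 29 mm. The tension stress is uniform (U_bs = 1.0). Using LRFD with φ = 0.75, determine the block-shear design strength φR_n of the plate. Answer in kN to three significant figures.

1000 kN

Shear plane L_v = 35 + 4·90 = 395 mm; A_gv = 395 × 16 = 6320 mm².
A_nv = (395 − 4.5·29) × 16 = 4232 mm².
A_nt = (50 − 0.5·29) × 16 = 568 mm².
0.6 F_u A_nv = 1092 kN; 0.6 F_y A_gv = 1138 kN → shear rupture governs the shear term.
R_n = 1092 + 1.0 × 430 × 568 / 1000 = 1336 kN.
Design strength φR_n = 0.75 × 1336 = 1000 kN.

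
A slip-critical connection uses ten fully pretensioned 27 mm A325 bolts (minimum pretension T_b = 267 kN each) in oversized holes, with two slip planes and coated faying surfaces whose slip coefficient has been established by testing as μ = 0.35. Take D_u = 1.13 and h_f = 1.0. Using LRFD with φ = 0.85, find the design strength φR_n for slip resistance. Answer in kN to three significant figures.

1800 kN

R_n = μ · D_u · h_f · T_b · n_s · n_b = 0.35 × 1.13 × 1.0 × 267 × 2 × 10 = 2112 kN.
Design strength φR_n = 0.85 × 2112 = 1800 kN.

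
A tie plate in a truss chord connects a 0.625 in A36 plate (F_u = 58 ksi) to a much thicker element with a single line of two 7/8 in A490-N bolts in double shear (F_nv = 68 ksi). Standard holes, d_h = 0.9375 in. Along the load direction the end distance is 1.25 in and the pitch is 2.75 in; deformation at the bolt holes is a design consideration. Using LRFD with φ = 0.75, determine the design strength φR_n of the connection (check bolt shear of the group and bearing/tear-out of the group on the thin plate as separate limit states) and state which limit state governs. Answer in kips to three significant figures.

82.6 kips (bearing governs)

Bolt shear: A_b = π·0.875²/4 = 0.6013 in²; R_n = 68 × 0.6013 × 2 × 2 = 163.6 kips → 0.75 × 163.6 = 123 kips.
Bearing (1.2 l_c t F_u ≤ 2.4 d t F_u): upper limit = 2.4·0.875·0.625·58 = 76.12 kips.
  Edge l_c = 1.25 − 0.9375/2 = 0.7812 → r_n = 33.98 kips; interior l_c = 2.75 − 0.9375 = 1.812 → r_n = 76.12 kips.
  R_n,bearing = 1·33.98 + 1·76.12 = 110.1 kips → 0.75 × 110.1 = 82.6 kips.
Bearing governs: 82.6 kips.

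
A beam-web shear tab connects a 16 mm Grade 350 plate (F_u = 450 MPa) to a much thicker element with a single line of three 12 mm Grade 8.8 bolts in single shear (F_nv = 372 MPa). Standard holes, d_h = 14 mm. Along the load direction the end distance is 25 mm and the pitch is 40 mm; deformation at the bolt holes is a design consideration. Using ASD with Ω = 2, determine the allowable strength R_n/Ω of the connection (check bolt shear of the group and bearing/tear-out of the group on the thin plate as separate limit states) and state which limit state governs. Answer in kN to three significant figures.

63.1 kN (bolt shear governs)

Bolt shear: A_b = π·12²/4 = 113.1 mm²; R_n = 372 × 113.1 × 3 × 1 / 1000 = 126.2 kN → 126.2 / 2 = 63.1 kN.
Bearing (1.2 l_c t F_u ≤ 2.4 d t F_u): upper limit = 2.4·12·16·450 / 1000 = 207.4 kN.
  Edge l_c = 25 − 14/2 = 18 → r_n = 155.5 kN; interior l_c = 40 − 14 = 26 → r_n = 207.4 kN.
  R_n,bearing = 1·155.5 + 2·207.4 = 570.2 kN → 570.2 / 2 = 285 kN.
Bolt shear governs: 63.1 kN.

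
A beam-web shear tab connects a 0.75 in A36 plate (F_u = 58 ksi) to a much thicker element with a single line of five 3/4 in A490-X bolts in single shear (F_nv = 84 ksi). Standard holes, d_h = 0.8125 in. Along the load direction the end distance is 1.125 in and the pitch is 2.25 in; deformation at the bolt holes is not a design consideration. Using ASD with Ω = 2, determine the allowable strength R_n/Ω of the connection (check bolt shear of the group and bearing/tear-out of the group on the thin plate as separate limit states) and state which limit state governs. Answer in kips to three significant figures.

92.8 kips (bolt shear governs)

Bolt shear: A_b = π·0.75²/4 = 0.4418 in²; R_n = 84 × 0.4418 × 5 × 1 = 185.6 kips → 185.6 / 2 = 92.8 kips.
Bearing (1.5 l_c t F_u ≤ 3.0 d t F_u): upper limit = 3.0·0.75·0.75·58 = 97.88 kips.
  Edge l_c = 1.125 − 0.8125/2 = 0.7188 → r_n = 46.9 kips; interior l_c = 2.25 − 0.8125 = 1.438 → r_n = 93.8 kips.
  R_n,bearing = 1·46.9 + 4·93.8 = 422.1 kips → 422.1 / 2 = 211 kips.
Bolt shear governs: 92.8 kips.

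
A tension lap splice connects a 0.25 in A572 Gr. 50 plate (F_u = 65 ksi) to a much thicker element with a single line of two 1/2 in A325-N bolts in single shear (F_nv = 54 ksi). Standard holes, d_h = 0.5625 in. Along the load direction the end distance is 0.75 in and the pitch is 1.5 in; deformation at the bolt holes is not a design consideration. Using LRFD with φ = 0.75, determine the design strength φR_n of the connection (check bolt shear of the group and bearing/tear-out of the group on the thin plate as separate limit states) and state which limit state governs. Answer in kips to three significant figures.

Bolt shear: A_b = π·0.5²/4 = 0.1963 in²; R_n = 54 × 0.1963 × 2 × 1 = 21.21 kips → 0.75 × 21.21 = 15.9 kips.
Bearing (1.5 l_c t F_u ≤ 3.0 d t F_u): upper limit = 3.0·0.5·0.25·65 = 24.38 kips.
  Edge l_c = 0.75 − 0.5625/2 = 0.4688 → r_n = 11.43 kips; interior l_c = 1.5 − 0.5625 = 0.9375 → r_n = 22.85 kips.
  R_n,bearing = 1·11.43 + 1·22.85 = 34.28 kips → 0.75 × 34.28 = 25.7 kips.
Bolt shear governs: 15.9 kips.

15.9 kips (bolt shear governs)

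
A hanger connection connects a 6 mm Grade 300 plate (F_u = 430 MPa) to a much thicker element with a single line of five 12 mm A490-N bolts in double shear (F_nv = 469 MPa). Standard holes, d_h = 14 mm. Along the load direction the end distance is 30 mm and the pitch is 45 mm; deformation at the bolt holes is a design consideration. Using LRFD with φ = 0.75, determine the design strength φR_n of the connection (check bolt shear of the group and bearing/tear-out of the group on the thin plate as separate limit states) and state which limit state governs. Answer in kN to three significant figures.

276 kN (bearing governs)

Bolt shear: A_b = π·12²/4 = 113.1 mm²; R_n = 469 × 113.1 × 5 × 2 / 1000 = 530.4 kN → 0.75 × 530.4 = 398 kN.
Bearing (1.2 l_c t F_u ≤ 2.4 d t F_u): upper limit = 2.4·12·6·430 / 1000 = 74.3 kN.
  Edge l_c = 30 − 14/2 = 23 → r_n = 71.21 kN; interior l_c = 45 − 14 = 31 → r_n = 74.3 kN.
  R_n,bearing = 1·71.21 + 4·74.3 = 368.4 kN → 0.75 × 368.4 = 276 kN.
Bearing governs: 276 kN.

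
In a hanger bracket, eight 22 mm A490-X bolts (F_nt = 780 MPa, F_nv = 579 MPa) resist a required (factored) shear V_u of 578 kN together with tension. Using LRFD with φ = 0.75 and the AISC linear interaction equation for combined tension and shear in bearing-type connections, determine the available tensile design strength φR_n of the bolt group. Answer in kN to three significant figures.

A_b = π·22²/4 = 380.1 mm²; f_rv = 578 × 1000 / (8 × 380.1) = 190.1 MPa.
F'_nt = 1.3 F_nt − (F_nt / φF_nv) f_rv = 1.3·780 − (780/(0.75·579))·190.1 = 672.6 MPa, capped at F_nt → F'_nt = 672.6 MPa.
R_n = F'_nt · A_b · n = 672.6 × 380.1 × 8 / 1000 = 2045 kN.
Design strength φR_n = 0.75 × 2045 = 1530 kN.

1530 kN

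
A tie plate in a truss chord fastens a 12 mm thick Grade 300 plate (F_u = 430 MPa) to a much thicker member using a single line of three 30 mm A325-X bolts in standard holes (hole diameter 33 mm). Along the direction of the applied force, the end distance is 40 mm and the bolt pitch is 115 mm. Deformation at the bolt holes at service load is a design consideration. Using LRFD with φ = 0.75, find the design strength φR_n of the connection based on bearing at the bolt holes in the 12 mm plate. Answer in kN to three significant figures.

666 kN

Per bolt r_n = 1.2 l_c t F_u ≤ 2.4 d t F_u; upper limit = 2.4 × 30 × 12 × 430 / 1000 = 371.5 kN.
Edge bolt: l_c = 40 − 33/2 = 23.5 mm → 1.2 × 23.5 × 12 × 430 / 1000 = 145.5 → r_n = 145.5 kN.
Interior bolts: l_c = 115 − 33 = 82 mm → 1.2 × 82 × 12 × 430 / 1000 = 507.7 → r_n = 371.5 kN.
R_n = 1 × 145.5 + 2 × 371.5 = 888.6 kN.
Design strength φR_n = 0.75 × 888.6 = 666 kN.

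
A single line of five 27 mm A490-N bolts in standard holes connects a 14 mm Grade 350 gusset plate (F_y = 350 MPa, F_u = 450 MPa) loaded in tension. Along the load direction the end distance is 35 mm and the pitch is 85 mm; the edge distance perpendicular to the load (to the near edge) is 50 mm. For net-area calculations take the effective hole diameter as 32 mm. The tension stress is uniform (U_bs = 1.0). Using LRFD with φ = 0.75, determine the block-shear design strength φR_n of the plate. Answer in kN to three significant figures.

Shear plane L_v = 35 + 4·85 = 375 mm; A_gv = 375 × 14 = 5250 mm².
A_nv = (375 − 4.5·32) × 14 = 3234 mm².
A_nt = (50 − 0.5·32) × 14 = 476 mm².
0.6 F_u A_nv = 873.2 kN; 0.6 F_y A_gv = 1102 kN → shear rupture governs the shear term.
R_n = 873.2 + 1.0 × 450 × 476 / 1000 = 1087 kN.
Design strength φR_n = 0.75 × 1087 = 816 kN.

816 kN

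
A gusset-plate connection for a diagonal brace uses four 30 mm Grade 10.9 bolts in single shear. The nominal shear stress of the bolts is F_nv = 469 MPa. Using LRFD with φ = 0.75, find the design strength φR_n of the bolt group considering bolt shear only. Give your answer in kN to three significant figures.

995 kN

A_b = π × 30² / 4 = 706.9 mm².
R_n = F_nv · A_b · n · n_s = 469 × 706.9 × 4 × 1 / 1000 = 1326 kN.
Design strength φR_n = 0.75 × 1326 = 995 kN.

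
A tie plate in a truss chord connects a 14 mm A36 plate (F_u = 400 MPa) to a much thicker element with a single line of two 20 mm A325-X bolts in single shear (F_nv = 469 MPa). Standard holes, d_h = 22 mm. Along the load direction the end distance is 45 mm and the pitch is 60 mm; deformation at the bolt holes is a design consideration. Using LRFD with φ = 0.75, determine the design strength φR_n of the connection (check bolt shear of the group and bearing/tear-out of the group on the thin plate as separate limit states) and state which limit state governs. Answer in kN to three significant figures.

Bolt shear: A_b = π·20²/4 = 314.2 mm²; R_n = 469 × 314.2 × 2 × 1 / 1000 = 294.7 kN → 0.75 × 294.7 = 221 kN.
Bearing (1.2 l_c t F_u ≤ 2.4 d t F_u): upper limit = 2.4·20·14·400 / 1000 = 268.8 kN.
  Edge l_c = 45 − 22/2 = 34 → r_n = 228.5 kN; interior l_c = 60 − 22 = 38 → r_n = 255.4 kN.
  R_n,bearing = 1·228.5 + 1·255.4 = 483.8 kN → 0.75 × 483.8 = 363 kN.
Bolt shear governs: 221 kN.

221 kN (bolt shear governs)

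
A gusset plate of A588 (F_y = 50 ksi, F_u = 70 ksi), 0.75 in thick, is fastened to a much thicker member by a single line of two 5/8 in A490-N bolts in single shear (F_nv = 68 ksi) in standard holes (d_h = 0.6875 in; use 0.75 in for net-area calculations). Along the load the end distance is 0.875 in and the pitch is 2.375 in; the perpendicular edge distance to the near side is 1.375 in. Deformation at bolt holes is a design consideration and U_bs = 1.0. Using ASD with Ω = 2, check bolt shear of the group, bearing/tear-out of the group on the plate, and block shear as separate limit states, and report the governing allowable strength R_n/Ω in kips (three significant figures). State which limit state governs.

Bolt shear: A_b = π·0.625²/4 = 0.3068 in²; R_n = 68 × 0.3068 × 2 × 1 = 41.72 kips → 41.72 / 2 = 20.9 kips.
Bearing: edge l_c = 0.5312, r_n = 33.47 kips; interior l_c = 1.688, r_n = 78.75 kips; R_n = 33.47 + 1·78.75 = 112.2 kips → 56.1 kips.
Block shear: A_gv = 2.438, A_nv = 1.594, A_nt = 0.75 in²; R_n = min(0.6F_uA_nv, 0.6F_yA_gv) + U_bs·F_u·A_nt = 119.4 kips → 59.7 kips.
Bolt shear governs: 20.9 kips.

20.9 kips (bolt shear governs)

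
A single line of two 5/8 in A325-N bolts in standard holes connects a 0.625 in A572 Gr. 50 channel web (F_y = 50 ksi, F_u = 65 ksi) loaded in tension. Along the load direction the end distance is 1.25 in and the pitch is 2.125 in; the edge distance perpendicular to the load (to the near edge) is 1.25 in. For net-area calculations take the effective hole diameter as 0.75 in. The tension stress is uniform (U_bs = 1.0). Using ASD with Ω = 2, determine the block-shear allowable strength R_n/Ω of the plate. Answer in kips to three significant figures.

Shear plane L_v = 1.25 + 1·2.125 = 3.375 in; A_gv = 3.375 × 0.625 = 2.109 in².
A_nv = (3.375 − 1.5·0.75) × 0.625 = 1.406 in².
A_nt = (1.25 − 0.5·0.75) × 0.625 = 0.5469 in².
0.6 F_u A_nv = 54.84 kips; 0.6 F_y A_gv = 63.28 kips → shear rupture governs the shear term.
R_n = 54.84 + 1.0 × 65 × 0.5469 = 90.39 kips.
Allowable strength R_n/Ω = 90.39 / 2 = 45.2 kips.

45.2 kips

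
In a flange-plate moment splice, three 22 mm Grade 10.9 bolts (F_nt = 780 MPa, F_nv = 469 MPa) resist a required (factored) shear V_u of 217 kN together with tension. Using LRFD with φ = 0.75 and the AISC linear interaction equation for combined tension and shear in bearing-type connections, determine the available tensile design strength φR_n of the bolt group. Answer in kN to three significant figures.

506 kN

A_b = π·22²/4 = 380.1 mm²; f_rv = 217 × 1000 / (3 × 380.1) = 190.3 MPa.
F'_nt = 1.3 F_nt − (F_nt / φF_nv) f_rv = 1.3·780 − (780/(0.75·469))·190.3 = 592 MPa, capped at F_nt → F'_nt = 592 MPa.
R_n = F'_nt · A_b · n = 592 × 380.1 × 3 / 1000 = 675.2 kN.
Design strength φR_n = 0.75 × 675.2 = 506 kN.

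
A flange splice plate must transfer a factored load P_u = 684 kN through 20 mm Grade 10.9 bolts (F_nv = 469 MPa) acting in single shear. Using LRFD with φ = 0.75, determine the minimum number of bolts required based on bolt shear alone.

7 bolts

A_b = π·20²/4 = 314.2 mm².
Per-bolt design strength φR_n = 0.75 × 469 × 314.2 × 1 / 1000 = 110.5 kN.
n ≥ 684 / 110.5 = 6.19 → use 7 bolts.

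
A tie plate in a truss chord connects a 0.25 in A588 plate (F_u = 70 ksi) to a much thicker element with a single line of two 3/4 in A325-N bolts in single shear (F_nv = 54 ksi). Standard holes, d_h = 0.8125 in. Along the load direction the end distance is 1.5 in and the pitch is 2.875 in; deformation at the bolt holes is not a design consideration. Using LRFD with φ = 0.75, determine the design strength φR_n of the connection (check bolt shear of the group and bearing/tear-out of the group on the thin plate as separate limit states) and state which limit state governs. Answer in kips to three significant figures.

Bolt shear: A_b = π·0.75²/4 = 0.4418 in²; R_n = 54 × 0.4418 × 2 × 1 = 47.71 kips → 0.75 × 47.71 = 35.8 kips.
Bearing (1.5 l_c t F_u ≤ 3.0 d t F_u): upper limit = 3.0·0.75·0.25·70 = 39.38 kips.
  Edge l_c = 1.5 − 0.8125/2 = 1.094 → r_n = 28.71 kips; interior l_c = 2.875 − 0.8125 = 2.062 → r_n = 39.38 kips.
  R_n,bearing = 1·28.71 + 1·39.38 = 68.09 kips → 0.75 × 68.09 = 51.1 kips.
Bolt shear governs: 35.8 kips.

35.8 kips (bolt shear governs)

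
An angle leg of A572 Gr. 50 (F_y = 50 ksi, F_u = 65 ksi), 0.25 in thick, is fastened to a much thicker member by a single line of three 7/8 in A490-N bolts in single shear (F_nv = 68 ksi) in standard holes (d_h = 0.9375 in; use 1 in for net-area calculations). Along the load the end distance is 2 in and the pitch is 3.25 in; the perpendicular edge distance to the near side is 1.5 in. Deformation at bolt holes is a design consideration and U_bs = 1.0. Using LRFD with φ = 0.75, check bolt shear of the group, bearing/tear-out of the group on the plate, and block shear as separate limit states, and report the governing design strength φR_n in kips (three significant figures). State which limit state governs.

Bolt shear: A_b = π·0.875²/4 = 0.6013 in²; R_n = 68 × 0.6013 × 3 × 1 = 122.7 kips → 0.75 × 122.7 = 92 kips.
Bearing: edge l_c = 1.531, r_n = 29.86 kips; interior l_c = 2.312, r_n = 34.12 kips; R_n = 29.86 + 2·34.12 = 98.11 kips → 73.6 kips.
Block shear: A_gv = 2.125, A_nv = 1.5, A_nt = 0.25 in²; R_n = min(0.6F_uA_nv, 0.6F_yA_gv) + U_bs·F_u·A_nt = 74.75 kips → 56.1 kips.
Block shear governs: 56.1 kips.

56.1 kips (block shear governs)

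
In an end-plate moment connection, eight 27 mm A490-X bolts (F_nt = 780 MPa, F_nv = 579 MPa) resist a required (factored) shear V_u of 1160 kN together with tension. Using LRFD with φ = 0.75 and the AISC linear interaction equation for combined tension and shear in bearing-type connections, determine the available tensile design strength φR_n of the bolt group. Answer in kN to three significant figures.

1920 kN

A_b = π·27²/4 = 572.6 mm²; f_rv = 1160 × 1000 / (8 × 572.6) = 253.3 MPa.
F'_nt = 1.3 F_nt − (F_nt / φF_nv) f_rv = 1.3·780 − (780/(0.75·579))·253.3 = 559.1 MPa, capped at F_nt → F'_nt = 559.1 MPa.
R_n = F'_nt · A_b · n = 559.1 × 572.6 × 8 / 1000 = 2561 kN.
Design strength φR_n = 0.75 × 2561 = 1920 kN.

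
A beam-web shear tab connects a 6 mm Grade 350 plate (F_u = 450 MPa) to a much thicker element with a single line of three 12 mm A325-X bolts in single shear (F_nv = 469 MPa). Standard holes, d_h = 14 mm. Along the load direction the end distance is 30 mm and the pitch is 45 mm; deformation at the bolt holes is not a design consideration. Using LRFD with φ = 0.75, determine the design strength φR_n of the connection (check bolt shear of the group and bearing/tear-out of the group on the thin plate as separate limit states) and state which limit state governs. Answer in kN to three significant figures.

119 kN (bolt shear governs)

Bolt shear: A_b = π·12²/4 = 113.1 mm²; R_n = 469 × 113.1 × 3 × 1 / 1000 = 159.1 kN → 0.75 × 159.1 = 119 kN.
Bearing (1.5 l_c t F_u ≤ 3.0 d t F_u): upper limit = 3.0·12·6·450 / 1000 = 97.2 kN.
  Edge l_c = 30 − 14/2 = 23 → r_n = 93.15 kN; interior l_c = 45 − 14 = 31 → r_n = 97.2 kN.
  R_n,bearing = 1·93.15 + 2·97.2 = 287.6 kN → 0.75 × 287.6 = 216 kN.
Bolt shear governs: 119 kN.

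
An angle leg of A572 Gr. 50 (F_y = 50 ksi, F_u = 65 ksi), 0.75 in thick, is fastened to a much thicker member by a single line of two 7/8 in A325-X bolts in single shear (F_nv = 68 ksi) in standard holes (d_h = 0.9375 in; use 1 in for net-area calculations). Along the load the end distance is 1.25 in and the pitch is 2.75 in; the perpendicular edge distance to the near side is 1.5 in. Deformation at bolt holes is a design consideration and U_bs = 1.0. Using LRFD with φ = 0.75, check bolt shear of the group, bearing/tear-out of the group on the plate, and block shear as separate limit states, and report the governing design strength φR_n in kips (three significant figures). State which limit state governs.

61.3 kips (bolt shear governs)

Bolt shear: A_b = π·0.875²/4 = 0.6013 in²; R_n = 68 × 0.6013 × 2 × 1 = 81.78 kips → 0.75 × 81.78 = 61.3 kips.
Bearing: edge l_c = 0.7812, r_n = 45.7 kips; interior l_c = 1.812, r_n = 102.4 kips; R_n = 45.7 + 1·102.4 = 148.1 kips → 111 kips.
Block shear: A_gv = 3, A_nv = 1.875, A_nt = 0.75 in²; R_n = min(0.6F_uA_nv, 0.6F_yA_gv) + U_bs·F_u·A_nt = 121.9 kips → 91.4 kips.
Bolt shear governs: 61.3 kips.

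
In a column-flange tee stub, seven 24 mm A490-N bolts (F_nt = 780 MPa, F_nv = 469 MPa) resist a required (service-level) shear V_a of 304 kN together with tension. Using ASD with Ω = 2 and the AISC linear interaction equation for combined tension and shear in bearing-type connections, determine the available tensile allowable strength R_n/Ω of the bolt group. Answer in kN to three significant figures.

A_b = π·24²/4 = 452.4 mm²; f_rv = 304 × 1000 / (7 × 452.4) = 96 MPa.
F'_nt = 1.3 F_nt − (Ω F_nt / F_nv) f_rv = 1.3·780 − (2·780/469)·96 = 694.7 MPa, capped at F_nt → F'_nt = 694.7 MPa.
R_n = F'_nt · A_b · n = 694.7 × 452.4 × 7 / 1000 = 2200 kN.
Allowable strength R_n/Ω = 2200 / 2 = 1100 kN.

1100 kN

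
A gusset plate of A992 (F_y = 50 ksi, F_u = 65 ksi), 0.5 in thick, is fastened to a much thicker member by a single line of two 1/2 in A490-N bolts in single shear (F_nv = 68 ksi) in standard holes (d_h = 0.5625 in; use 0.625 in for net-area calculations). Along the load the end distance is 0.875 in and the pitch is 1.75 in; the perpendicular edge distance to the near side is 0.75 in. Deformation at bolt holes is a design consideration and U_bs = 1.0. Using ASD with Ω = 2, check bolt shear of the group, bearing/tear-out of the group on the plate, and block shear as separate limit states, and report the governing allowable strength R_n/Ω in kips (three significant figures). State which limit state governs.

Bolt shear: A_b = π·0.5²/4 = 0.1963 in²; R_n = 68 × 0.1963 × 2 × 1 = 26.7 kips → 26.7 / 2 = 13.4 kips.
Bearing: edge l_c = 0.5938, r_n = 23.16 kips; interior l_c = 1.188, r_n = 39 kips; R_n = 23.16 + 1·39 = 62.16 kips → 31.1 kips.
Block shear: A_gv = 1.312, A_nv = 0.8438, A_nt = 0.2188 in²; R_n = min(0.6F_uA_nv, 0.6F_yA_gv) + U_bs·F_u·A_nt = 47.12 kips → 23.6 kips.
Bolt shear governs: 13.4 kips.

13.4 kips (bolt shear governs)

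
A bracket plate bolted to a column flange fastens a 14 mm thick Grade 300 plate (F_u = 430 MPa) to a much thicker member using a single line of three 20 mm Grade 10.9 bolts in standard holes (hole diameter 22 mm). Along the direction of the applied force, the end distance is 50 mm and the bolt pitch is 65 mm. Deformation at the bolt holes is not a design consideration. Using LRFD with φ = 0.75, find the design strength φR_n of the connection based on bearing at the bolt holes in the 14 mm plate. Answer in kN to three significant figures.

806 kN

Per bolt r_n = 1.5 l_c t F_u ≤ 3.0 d t F_u; upper limit = 3.0 × 20 × 14 × 430 / 1000 = 361.2 kN.
Edge bolt: l_c = 50 − 22/2 = 39 mm → 1.5 × 39 × 14 × 430 / 1000 = 352.2 → r_n = 352.2 kN.
Interior bolts: l_c = 65 − 22 = 43 mm → 1.5 × 43 × 14 × 430 / 1000 = 388.3 → r_n = 361.2 kN.
R_n = 1 × 352.2 + 2 × 361.2 = 1075 kN.
Design strength φR_n = 0.75 × 1075 = 806 kN.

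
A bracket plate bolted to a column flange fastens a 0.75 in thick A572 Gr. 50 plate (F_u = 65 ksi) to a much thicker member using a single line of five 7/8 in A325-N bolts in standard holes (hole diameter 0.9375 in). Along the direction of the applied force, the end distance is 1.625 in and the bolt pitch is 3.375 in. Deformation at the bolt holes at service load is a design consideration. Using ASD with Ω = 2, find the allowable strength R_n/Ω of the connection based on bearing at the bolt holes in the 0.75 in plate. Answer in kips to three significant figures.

239 kips

Per bolt r_n = 1.2 l_c t F_u ≤ 2.4 d t F_u; upper limit = 2.4 × 0.875 × 0.75 × 65 = 102.4 kips.
Edge bolt: l_c = 1.625 − 0.9375/2 = 1.156 in → 1.2 × 1.156 × 0.75 × 65 = 67.64 → r_n = 67.64 kips.
Interior bolts: l_c = 3.375 − 0.9375 = 2.438 in → 1.2 × 2.438 × 0.75 × 65 = 142.6 → r_n = 102.4 kips.
R_n = 1 × 67.64 + 4 × 102.4 = 477.1 kips.
Allowable strength R_n/Ω = 477.1 / 2 = 239 kips.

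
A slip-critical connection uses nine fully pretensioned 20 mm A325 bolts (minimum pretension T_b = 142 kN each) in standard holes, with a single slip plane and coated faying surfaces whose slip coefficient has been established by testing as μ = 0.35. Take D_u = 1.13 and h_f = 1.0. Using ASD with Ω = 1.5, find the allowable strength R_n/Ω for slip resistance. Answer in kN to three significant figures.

R_n = μ · D_u · h_f · T_b · n_s · n_b = 0.35 × 1.13 × 1.0 × 142 × 1 × 9 = 505.4 kN.
Allowable strength R_n/Ω = 505.4 / 1.5 = 337 kN.

337 kN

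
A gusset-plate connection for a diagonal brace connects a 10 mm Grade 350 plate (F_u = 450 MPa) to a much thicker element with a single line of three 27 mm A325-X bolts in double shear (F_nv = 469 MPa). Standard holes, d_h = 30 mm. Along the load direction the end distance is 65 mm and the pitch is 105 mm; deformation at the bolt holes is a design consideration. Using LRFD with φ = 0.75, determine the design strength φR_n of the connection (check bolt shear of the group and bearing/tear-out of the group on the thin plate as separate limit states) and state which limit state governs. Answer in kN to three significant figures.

640 kN (bearing governs)

Bolt shear: A_b = π·27²/4 = 572.6 mm²; R_n = 469 × 572.6 × 3 × 2 / 1000 = 1611 kN → 0.75 × 1611 = 1210 kN.
Bearing (1.2 l_c t F_u ≤ 2.4 d t F_u): upper limit = 2.4·27·10·450 / 1000 = 291.6 kN.
  Edge l_c = 65 − 30/2 = 50 → r_n = 270 kN; interior l_c = 105 − 30 = 75 → r_n = 291.6 kN.
  R_n,bearing = 1·270 + 2·291.6 = 853.2 kN → 0.75 × 853.2 = 640 kN.
Bearing governs: 640 kN.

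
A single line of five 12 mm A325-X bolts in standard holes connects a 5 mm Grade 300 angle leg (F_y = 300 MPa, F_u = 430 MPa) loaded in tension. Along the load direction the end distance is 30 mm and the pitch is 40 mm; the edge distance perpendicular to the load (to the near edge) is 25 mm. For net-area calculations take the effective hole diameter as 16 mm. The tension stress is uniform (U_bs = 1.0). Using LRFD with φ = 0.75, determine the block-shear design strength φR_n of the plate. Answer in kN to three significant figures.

142 kN

Shear plane L_v = 30 + 4·40 = 190 mm; A_gv = 190 × 5 = 950 mm².
A_nv = (190 − 4.5·16) × 5 = 590 mm².
A_nt = (25 − 0.5·16) × 5 = 85 mm².
0.6 F_u A_nv = 152.2 kN; 0.6 F_y A_gv = 171 kN → shear rupture governs the shear term.
R_n = 152.2 + 1.0 × 430 × 85 / 1000 = 188.8 kN.
Design strength φR_n = 0.75 × 188.8 = 142 kN.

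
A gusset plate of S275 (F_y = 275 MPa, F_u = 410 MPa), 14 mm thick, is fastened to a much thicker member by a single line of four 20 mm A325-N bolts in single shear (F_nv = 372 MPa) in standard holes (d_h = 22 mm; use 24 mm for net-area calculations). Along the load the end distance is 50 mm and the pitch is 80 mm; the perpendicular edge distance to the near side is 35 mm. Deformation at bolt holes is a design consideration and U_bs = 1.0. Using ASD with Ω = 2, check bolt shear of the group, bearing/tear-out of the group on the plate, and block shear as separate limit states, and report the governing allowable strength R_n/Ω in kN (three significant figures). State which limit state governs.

Bolt shear: A_b = π·20²/4 = 314.2 mm²; R_n = 372 × 314.2 × 4 × 1 / 1000 = 467.5 kN → 467.5 / 2 = 234 kN.
Bearing: edge l_c = 39, r_n = 268.6 kN; interior l_c = 58, r_n = 275.5 kN; R_n = 268.6 + 3·275.5 = 1095 kN → 548 kN.
Block shear: A_gv = 4060, A_nv = 2884, A_nt = 322 mm²; R_n = min(0.6F_uA_nv, 0.6F_yA_gv) + U_bs·F_u·A_nt = 801.9 kN → 401 kN.
Bolt shear governs: 234 kN.

234 kN (bolt shear governs)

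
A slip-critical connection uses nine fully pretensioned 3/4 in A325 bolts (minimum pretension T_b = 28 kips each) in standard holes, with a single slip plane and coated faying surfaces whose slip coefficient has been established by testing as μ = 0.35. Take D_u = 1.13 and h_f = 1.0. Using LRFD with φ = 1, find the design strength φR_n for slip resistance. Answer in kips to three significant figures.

99.7 kips

R_n = μ · D_u · h_f · T_b · n_s · n_b = 0.35 × 1.13 × 1.0 × 28 × 1 × 9 = 99.67 kips.
Design strength φR_n = 1 × 99.67 = 99.7 kips.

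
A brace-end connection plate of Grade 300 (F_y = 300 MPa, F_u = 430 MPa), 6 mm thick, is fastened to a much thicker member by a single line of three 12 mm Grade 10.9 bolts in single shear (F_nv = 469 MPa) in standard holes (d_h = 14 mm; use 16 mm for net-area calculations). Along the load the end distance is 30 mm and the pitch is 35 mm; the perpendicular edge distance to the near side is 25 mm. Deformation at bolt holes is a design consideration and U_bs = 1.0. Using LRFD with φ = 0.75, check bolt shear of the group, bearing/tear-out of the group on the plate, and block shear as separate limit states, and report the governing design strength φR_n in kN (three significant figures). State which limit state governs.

Bolt shear: A_b = π·12²/4 = 113.1 mm²; R_n = 469 × 113.1 × 3 × 1 / 1000 = 159.1 kN → 0.75 × 159.1 = 119 kN.
Bearing: edge l_c = 23, r_n = 71.21 kN; interior l_c = 21, r_n = 65.02 kN; R_n = 71.21 + 2·65.02 = 201.2 kN → 151 kN.
Block shear: A_gv = 600, A_nv = 360, A_nt = 102 mm²; R_n = min(0.6F_uA_nv, 0.6F_yA_gv) + U_bs·F_u·A_nt = 136.7 kN → 103 kN.
Block shear governs: 103 kN.

103 kN (block shear governs)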